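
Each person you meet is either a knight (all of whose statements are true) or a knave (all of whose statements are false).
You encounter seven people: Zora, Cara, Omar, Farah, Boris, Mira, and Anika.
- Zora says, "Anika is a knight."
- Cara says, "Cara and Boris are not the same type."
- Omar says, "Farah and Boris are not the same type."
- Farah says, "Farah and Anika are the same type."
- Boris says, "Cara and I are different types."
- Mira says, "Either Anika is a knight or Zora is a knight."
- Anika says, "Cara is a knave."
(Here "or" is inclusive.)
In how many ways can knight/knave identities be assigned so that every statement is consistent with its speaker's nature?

2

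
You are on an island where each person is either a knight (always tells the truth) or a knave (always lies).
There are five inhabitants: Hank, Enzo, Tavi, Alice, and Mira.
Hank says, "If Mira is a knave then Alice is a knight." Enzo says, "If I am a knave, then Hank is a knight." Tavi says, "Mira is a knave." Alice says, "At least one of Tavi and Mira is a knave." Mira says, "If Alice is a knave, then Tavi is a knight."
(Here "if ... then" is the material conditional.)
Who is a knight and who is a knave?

Knights: Hank, Enzo, Alice, and Mira. Knaves: Tavi.

Suppose Hank is a knave. Then Hank's statement "if Mira is a knave then Alice is a knight" would have to be false. Checking the 16 ways to assign the others, none is consistent with every speaker.
(For instance, with Enzo=knight, Tavi=knave, Alice=knight, Mira=knight, Hank's claim "if Mira is a knave then Alice is a knight" comes out true where it would need to be false.)
So Hank must be a knight, making "if Mira is a knave then Alice is a knight" true. Taking Hank=knight, Enzo=knight, Tavi=knave, Alice=knight, Mira=knight, each remaining statement checks out:
  Enzo (knight): "if I am a knave, then Hank is a knight" — true. ✓
  Tavi (knave): "Mira is a knave" — false. ✓
  Alice (knight): "at least one of Tavi and Mira is a knave" — true. ✓
  Mira (knight): "if Alice is a knave, then Tavi is a knight" — true. ✓
This is the unique consistent assignment.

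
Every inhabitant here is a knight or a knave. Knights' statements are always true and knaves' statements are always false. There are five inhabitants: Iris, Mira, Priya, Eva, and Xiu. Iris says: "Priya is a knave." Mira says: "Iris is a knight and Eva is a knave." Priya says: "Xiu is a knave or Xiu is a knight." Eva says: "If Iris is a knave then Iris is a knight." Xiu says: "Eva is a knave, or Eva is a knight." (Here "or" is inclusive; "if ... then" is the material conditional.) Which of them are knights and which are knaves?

Iris is a knave, so "Priya is a knave" must be False — and it is.
Mira is a knave, so "Iris is a knight and Eva is a knave" must be False — and it is.
Priya is a knight, so "Xiu is a knave or Xiu is a knight" must be true — and it is.
Eva is a knave, so "if Iris is a knave then Iris is a knight" must be False — and it is.
Xiu is a knight, so "Eva is a knave, or Eva is a knight" must be true — and it is.

Iris is a knave, Mira is a knave, Priya is a knight, Eva is a knave, and Xiu is a knight.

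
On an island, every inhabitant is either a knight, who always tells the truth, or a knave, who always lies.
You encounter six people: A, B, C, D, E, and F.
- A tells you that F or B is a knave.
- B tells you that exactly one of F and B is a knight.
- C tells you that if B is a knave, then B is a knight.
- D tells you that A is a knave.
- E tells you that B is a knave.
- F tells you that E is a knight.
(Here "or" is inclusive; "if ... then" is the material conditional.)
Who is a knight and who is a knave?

A is a knight, so "F or B is a knave" must be True — and it is.
B is a knight, and the claim "exactly one of F and B is a knight" is indeed True.
Since C is a knight, "if B is a knave, then B is a knight" needs to be True, which holds.
Since D is a knave, "A is a knave" needs to be False, which holds.
E (knave): "B is a knave" — False. ✓
F is a knave, and the claim "E is a knight" is indeed False.

A is a knight, B is a knight, C is a knight, D is a knave, E is a knave, and F is a knave.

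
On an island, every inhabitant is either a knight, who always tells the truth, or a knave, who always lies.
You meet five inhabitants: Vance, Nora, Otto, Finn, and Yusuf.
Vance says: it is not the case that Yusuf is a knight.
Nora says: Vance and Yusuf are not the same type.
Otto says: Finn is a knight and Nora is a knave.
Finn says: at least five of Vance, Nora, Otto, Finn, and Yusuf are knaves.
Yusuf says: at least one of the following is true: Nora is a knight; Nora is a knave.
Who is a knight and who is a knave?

Knights: Nora and Yusuf. Knaves: Vance, Otto, and Finn.

Suppose Vance is a knight. Then Vance's statement "it is not the case that Yusuf is a knight" would have to be true. Checking the 16 ways to assign the others, none is consistent with every speaker.
(For instance, with Nora=knight, Otto=knave, Finn=knave, Yusuf=knight, Vance's claim "it is not the case that Yusuf is a knight" comes out false where it would need to be true.)
So Vance must be a knave, making "it is not the case that Yusuf is a knight" false. Taking Vance=knave, Nora=knight, Otto=knave, Finn=knave, Yusuf=knight, each remaining statement checks out:
  Nora (knight): "Vance and Yusuf are not the same type" — true. ✓
  Otto (knave): "Finn is a knight and Nora is a knave" — false. ✓
  Finn (knave): "at least five of Vance, Nora, Otto, Finn, and Yusuf are knaves" — false. ✓
  Yusuf (knight): "at least one of the following is true: Nora is a knight; Nora is a knave" — true. ✓
This is the unique consistent assignment.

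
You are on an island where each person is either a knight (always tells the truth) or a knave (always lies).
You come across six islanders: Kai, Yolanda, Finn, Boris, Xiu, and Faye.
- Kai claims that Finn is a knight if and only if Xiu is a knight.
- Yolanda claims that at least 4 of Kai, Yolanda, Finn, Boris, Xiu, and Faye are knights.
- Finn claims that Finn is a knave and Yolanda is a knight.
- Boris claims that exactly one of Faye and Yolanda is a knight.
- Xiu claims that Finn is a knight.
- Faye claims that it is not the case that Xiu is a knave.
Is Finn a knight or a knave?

Finn is a knave.

Consistent assignments: {Kai=knight, Yolanda=knave, Finn=knave, Boris=knave, Xiu=knave, Faye=knave}
In every consistent assignment, Finn is a knave.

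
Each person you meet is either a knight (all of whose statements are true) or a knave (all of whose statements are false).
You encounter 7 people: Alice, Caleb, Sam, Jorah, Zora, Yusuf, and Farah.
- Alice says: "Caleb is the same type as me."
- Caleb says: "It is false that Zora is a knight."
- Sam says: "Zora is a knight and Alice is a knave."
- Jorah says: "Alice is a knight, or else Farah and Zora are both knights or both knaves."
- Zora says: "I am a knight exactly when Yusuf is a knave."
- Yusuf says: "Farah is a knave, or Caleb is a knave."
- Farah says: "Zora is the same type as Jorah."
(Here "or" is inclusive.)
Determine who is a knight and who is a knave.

Alice is a knave, Caleb is a knight, Sam is a knave, Jorah is a knave, Zora is a knave, Yusuf is a knave, and Farah is a knight.

As a knave, Alice's statement "Caleb is the same type as me" should be False; it is.
Caleb is a knight; "it is false that Zora is a knight" is true, as required.
Sam is a knave, so "Zora is a knight and Alice is a knave" must be False — and it is.
As a knave, Jorah's statement "Alice is a knight, or else Farah and Zora are both knights or both knaves" should be False; it is.
As a knave, Zora's statement "I am a knight exactly when Yusuf is a knave" should be False; it is.
Since Yusuf is a knave, "Farah is a knave, or Caleb is a knave" needs to be False, which holds.
Since Farah is a knight, "Zora is the same type as Jorah" needs to be true, which holds.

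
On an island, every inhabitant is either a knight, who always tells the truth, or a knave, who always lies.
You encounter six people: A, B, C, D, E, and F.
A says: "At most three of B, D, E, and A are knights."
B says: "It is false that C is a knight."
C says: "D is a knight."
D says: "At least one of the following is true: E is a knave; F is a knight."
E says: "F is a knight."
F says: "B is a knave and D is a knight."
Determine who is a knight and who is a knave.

A is a knight, B is a knave, C is a knight, D is a knight, E is a knight, and F is a knight.

A is a knight, so "at most three of B, D, E, and A are knights" must be True — and it is.
Since B is a knave, "it is false that C is a knight" needs to be false, which holds.
C is a knight, and the claim "D is a knight" is indeed True.
As a knight, D's statement "at least one of the following is true: E is a knave; F is a knight" should be True; it is.
E is a knight, so "F is a knight" must be True — and it is.
F is a knight, and the claim "B is a knave and D is a knight" is indeed True.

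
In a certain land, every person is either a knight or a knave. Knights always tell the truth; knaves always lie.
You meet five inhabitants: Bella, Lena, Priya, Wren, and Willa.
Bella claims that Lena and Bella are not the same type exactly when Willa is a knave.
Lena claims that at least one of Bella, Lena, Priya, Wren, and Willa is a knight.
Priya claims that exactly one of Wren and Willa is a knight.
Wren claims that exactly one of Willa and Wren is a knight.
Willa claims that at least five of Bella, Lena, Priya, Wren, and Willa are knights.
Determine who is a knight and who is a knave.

Bella is a knave, Lena is a knave, Priya is a knave, Wren is a knave, and Willa is a knave.

Since Bella is a knave, "Lena and Bella are not the same type exactly when Willa is a knave" needs to be false, which holds.
Lena (knave): "at least one of Bella, Lena, Priya, Wren, and Willa is a knight" — false. ✓
Priya (knave): "exactly one of Wren and Willa is a knight" — false. ✓
Wren is a knave, so "exactly one of Willa and Wren is a knight" must be false — and it is.
Willa is a knave; "at least five of Bella, Lena, Priya, Wren, and Willa are knights" is false, as required.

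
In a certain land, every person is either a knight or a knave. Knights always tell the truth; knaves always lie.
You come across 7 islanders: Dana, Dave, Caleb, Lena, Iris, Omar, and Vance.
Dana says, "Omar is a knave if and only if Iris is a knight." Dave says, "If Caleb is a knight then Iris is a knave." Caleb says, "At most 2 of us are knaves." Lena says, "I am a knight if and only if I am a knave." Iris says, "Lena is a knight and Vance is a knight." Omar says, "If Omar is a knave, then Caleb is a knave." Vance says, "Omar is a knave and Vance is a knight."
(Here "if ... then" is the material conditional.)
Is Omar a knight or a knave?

Omar is a knight.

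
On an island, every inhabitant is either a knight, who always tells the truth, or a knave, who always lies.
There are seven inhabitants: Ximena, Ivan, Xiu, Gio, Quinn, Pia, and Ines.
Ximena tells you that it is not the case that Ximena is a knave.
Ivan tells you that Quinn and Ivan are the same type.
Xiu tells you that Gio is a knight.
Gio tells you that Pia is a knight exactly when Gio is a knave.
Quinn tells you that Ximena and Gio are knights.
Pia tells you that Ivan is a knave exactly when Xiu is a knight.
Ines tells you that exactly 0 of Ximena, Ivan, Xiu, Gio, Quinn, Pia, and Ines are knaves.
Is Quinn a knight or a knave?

Quinn is a knight.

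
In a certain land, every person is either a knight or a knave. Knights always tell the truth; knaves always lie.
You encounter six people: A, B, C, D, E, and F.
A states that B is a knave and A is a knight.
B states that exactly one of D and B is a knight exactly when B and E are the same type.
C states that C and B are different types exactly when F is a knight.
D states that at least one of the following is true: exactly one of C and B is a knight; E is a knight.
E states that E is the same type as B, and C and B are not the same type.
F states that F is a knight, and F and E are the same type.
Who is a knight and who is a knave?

A (knave): "B is a knave and A is a knight" — false. ✓
B is a knight; "exactly one of D and B is a knight exactly when B and E are the same type" is true, as required.
C is a knave; "C and B are different types exactly when F is a knight" is false, as required.
D is a knight; "at least one of the following is true: exactly one of C and B is a knight; E is a knight" is true, as required.
E is a knave; "E is the same type as B, and C and B are not the same type" is false, as required.
F is a knave, so "F is a knight, and F and E are the same type" must be false — and it is.

Knights: B and D. Knaves: A, C, E, and F.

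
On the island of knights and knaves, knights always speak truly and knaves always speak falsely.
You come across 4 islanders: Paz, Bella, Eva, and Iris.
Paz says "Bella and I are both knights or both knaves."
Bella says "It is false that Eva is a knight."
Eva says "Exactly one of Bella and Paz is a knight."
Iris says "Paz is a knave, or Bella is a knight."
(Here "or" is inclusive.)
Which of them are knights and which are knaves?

Knights: Paz, Bella, and Iris. Knaves: Eva.

Paz is a knight, so "Bella and I are both knights or both knaves" must be True — and it is.
Bella (knight): "it is false that Eva is a knight" — True. ✓
Eva is a knave; "exactly one of Bella and Paz is a knight" is False, as required.
Iris is a knight, and the claim "Paz is a knave, or Bella is a knight" is indeed True.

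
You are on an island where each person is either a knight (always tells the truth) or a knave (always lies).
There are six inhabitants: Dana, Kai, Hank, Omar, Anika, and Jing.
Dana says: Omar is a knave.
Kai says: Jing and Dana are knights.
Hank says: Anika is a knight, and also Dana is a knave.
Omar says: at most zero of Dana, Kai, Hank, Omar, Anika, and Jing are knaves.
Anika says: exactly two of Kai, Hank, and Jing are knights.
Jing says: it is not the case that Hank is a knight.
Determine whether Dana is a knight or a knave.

Dana is a knight.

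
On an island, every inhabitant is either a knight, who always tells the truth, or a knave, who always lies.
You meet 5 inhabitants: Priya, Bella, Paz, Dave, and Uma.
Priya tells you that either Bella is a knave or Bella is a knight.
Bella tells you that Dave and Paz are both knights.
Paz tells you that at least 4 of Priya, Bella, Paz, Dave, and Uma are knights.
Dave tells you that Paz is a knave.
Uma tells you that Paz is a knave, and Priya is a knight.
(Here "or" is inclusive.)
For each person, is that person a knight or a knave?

Knights: Priya, Dave, and Uma. Knaves: Bella and Paz.

Priya is a knight; "either Bella is a knave or Bella is a knight" is True, as required.
Bella is a knave, so "Dave and Paz are both knights" must be false — and it is.
Paz is a knave; "at least 4 of Priya, Bella, Paz, Dave, and Uma are knights" is false, as required.
Dave (knight): "Paz is a knave" — True. ✓
Uma (knight): "Paz is a knave, and Priya is a knight" — True. ✓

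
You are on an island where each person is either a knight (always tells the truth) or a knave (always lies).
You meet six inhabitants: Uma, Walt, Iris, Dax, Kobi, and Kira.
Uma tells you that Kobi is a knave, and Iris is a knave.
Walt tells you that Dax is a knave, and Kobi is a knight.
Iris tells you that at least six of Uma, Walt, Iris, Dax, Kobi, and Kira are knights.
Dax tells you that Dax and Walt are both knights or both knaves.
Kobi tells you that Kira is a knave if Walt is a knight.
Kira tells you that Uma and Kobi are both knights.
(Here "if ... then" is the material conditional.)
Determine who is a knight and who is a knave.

Uma is a knave, Walt is a knight, Iris is a knave, Dax is a knave, Kobi is a knight, and Kira is a knave.

Uma is a knave, and the claim "Kobi is a knave, and Iris is a knave" is indeed false.
Walt is a knight, and the claim "Dax is a knave, and Kobi is a knight" is indeed true.
Iris is a knave, so "at least six of Uma, Walt, Iris, Dax, Kobi, and Kira are knights" must be false — and it is.
Since Dax is a knave, "Dax and Walt are both knights or both knaves" needs to be false, which holds.
As a knight, Kobi's statement "Kira is a knave if Walt is a knight" should be true; it is.
Since Kira is a knave, "Uma and Kobi are both knights" needs to be false, which holds.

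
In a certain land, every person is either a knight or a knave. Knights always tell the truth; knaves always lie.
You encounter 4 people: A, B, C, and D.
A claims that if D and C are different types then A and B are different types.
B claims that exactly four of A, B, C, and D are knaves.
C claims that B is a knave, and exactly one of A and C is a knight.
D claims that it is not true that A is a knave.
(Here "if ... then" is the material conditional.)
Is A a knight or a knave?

A is a knave.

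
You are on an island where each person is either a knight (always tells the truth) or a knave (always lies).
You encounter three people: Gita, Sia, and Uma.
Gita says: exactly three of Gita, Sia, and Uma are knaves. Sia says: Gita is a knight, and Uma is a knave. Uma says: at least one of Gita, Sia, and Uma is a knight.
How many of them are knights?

1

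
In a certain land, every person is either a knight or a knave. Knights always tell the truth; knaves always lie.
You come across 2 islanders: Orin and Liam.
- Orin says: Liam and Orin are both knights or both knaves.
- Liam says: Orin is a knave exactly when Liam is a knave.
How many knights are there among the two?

2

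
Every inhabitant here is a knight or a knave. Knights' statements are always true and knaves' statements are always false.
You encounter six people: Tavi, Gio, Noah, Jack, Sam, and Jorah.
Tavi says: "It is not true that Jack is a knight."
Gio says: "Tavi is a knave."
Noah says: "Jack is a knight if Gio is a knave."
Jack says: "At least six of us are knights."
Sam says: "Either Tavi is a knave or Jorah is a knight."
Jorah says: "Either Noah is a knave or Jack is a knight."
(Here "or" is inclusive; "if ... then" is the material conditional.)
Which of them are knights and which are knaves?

Since Tavi is a knight, "it is not true that Jack is a knight" needs to be true, which holds.
Gio is a knave; "Tavi is a knave" is False, as required.
As a knave, Noah's statement "Jack is a knight if Gio is a knave" should be False; it is.
Jack is a knave, so "at least six of us are knights" must be False — and it is.
Sam (knight): "either Tavi is a knave or Jorah is a knight" — true. ✓
Since Jorah is a knight, "either Noah is a knave or Jack is a knight" needs to be true, which holds.

Knights: Tavi, Sam, and Jorah. Knaves: Gio, Noah, and Jack.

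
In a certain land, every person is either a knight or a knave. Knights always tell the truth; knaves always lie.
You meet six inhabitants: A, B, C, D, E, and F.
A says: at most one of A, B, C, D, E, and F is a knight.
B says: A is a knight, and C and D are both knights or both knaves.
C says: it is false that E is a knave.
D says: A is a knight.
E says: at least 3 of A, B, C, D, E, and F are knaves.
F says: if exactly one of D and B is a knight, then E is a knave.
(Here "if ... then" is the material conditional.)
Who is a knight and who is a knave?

Knights: C, E, and F. Knaves: A, B, and D.

As a knave, A's statement "at most one of A, B, C, D, E, and F is a knight" should be false; it is.
Since B is a knave, "A is a knight, and C and D are both knights or both knaves" needs to be false, which holds.
As a knight, C's statement "it is false that E is a knave" should be true; it is.
D is a knave, so "A is a knight" must be false — and it is.
E (knight): "at least 3 of A, B, C, D, E, and F are knaves" — true. ✓
As a knight, F's statement "if exactly one of D and B is a knight, then E is a knave" should be true; it is.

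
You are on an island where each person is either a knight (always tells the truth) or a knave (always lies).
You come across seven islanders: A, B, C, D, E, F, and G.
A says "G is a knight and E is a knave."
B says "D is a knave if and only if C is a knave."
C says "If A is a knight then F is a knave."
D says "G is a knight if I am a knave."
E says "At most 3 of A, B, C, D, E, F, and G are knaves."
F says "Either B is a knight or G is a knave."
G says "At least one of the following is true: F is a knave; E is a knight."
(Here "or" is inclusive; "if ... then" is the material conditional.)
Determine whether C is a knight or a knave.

C is a knight.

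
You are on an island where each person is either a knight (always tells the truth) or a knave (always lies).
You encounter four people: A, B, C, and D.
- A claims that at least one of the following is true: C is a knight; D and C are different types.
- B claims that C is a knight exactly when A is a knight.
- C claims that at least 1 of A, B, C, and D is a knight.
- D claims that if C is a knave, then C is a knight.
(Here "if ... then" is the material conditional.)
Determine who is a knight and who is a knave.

Suppose A is a knave. Then A's statement "at least one of the following is true: C is a knight; D and C are different types" would have to be false. Checking the 8 ways to assign the others, none is consistent with every speaker.
(For instance, with B=knight, C=knight, D=knight, A's claim "at least one of the following is true: C is a knight; D and C are different types" comes out true where it would need to be false.)
So A must be a knight, making "at least one of the following is true: C is a knight; D and C are different types" true. Taking A=knight, B=knight, C=knight, D=knight, each remaining statement checks out:
  B (knight): "C is a knight exactly when A is a knight" — true. ✓
  C (knight): "at least 1 of A, B, C, and D is a knight" — true. ✓
  D (knight): "if C is a knave, then C is a knight" — true. ✓
This is the unique consistent assignment.

Knights: A, B, C, and D. Knaves: none.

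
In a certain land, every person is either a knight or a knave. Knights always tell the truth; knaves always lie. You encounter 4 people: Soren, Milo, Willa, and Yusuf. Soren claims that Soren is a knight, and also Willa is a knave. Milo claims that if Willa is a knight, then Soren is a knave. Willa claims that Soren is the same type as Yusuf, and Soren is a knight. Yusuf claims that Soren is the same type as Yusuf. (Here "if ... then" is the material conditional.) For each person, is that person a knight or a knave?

Soren is a knight, Milo is a knight, Willa is a knave, and Yusuf is a knave.

As a knight, Soren's statement "Soren is a knight, and also Willa is a knave" should be true; it is.
Milo is a knight, so "if Willa is a knight, then Soren is a knave" must be true — and it is.
Since Willa is a knave, "Soren is the same type as Yusuf, and Soren is a knight" needs to be false, which holds.
Yusuf is a knave, so "Soren is the same type as Yusuf" must be false — and it is.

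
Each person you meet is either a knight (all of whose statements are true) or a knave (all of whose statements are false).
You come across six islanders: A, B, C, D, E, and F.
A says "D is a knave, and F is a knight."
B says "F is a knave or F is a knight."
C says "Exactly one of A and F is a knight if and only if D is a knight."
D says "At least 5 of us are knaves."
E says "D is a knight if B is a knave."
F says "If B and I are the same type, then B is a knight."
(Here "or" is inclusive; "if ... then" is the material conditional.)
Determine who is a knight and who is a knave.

A is a knight, B is a knight, C is a knight, D is a knave, E is a knight, and F is a knight.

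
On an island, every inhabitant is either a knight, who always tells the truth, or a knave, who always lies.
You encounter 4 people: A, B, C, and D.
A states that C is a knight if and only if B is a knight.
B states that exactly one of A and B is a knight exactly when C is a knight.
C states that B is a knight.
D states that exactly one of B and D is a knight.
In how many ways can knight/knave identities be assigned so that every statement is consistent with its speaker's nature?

2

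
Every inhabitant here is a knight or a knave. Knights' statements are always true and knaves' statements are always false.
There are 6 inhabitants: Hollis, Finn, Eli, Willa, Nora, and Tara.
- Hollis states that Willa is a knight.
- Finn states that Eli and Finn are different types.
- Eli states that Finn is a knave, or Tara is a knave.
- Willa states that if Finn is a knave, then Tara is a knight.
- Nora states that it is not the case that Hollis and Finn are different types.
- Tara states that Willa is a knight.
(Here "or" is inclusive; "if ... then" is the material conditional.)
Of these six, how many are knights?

The unique consistent assignment is Hollis=knight, Finn=knight, Eli=knave, Willa=knight, Nora=knight, Tara=knight.
That has 5 knights.

5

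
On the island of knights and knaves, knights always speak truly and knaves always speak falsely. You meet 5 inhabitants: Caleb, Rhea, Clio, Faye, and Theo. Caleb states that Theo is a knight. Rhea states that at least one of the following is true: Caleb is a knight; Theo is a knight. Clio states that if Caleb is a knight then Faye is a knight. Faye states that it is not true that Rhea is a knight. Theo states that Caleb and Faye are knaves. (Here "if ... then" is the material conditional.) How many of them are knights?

2

The unique consistent assignment is Caleb=knave, Rhea=knave, Clio=knight, Faye=knight, Theo=knave.
That has 2 knights.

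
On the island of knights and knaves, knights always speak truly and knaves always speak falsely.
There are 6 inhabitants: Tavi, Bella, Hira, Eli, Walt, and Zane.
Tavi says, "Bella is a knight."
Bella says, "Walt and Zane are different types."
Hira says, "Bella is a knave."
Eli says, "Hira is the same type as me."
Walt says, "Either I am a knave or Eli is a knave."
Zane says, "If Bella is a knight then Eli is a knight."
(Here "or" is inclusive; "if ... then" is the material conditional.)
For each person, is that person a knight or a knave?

Tavi is a knave, Bella is a knave, Hira is a knight, Eli is a knave, Walt is a knight, and Zane is a knight.

Tavi (knave): "Bella is a knight" — false. ✓
As a knave, Bella's statement "Walt and Zane are different types" should be false; it is.
Hira is a knight; "Bella is a knave" is True, as required.
As a knave, Eli's statement "Hira is the same type as me" should be false; it is.
Walt is a knight, so "either I am a knave or Eli is a knave" must be True — and it is.
Zane is a knight; "if Bella is a knight then Eli is a knight" is True, as required.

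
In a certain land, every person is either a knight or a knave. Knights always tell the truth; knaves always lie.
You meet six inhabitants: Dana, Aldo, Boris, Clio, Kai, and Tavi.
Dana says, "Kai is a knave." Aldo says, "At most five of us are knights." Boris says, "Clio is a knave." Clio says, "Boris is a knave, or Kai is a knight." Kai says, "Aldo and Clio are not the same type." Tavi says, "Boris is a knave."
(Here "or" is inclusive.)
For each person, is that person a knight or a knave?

Dana is a knight; "Kai is a knave" is true, as required.
Aldo is a knight; "at most five of us are knights" is true, as required.
Since Boris is a knave, "Clio is a knave" needs to be false, which holds.
Clio (knight): "Boris is a knave, or Kai is a knight" — true. ✓
Kai is a knave, and the claim "Aldo and Clio are not the same type" is indeed false.
Tavi is a knight, so "Boris is a knave" must be true — and it is.

Knights: Dana, Aldo, Clio, and Tavi. Knaves: Boris and Kai.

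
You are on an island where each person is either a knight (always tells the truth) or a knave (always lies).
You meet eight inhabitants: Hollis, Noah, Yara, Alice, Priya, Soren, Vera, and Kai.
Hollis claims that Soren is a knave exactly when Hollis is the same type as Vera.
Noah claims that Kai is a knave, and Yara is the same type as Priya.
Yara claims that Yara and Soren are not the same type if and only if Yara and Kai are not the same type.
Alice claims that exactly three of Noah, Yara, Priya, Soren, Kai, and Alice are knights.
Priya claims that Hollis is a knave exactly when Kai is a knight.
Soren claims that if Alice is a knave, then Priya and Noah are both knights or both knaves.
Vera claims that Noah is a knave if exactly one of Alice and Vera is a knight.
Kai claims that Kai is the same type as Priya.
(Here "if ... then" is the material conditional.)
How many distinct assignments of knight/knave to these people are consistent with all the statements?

1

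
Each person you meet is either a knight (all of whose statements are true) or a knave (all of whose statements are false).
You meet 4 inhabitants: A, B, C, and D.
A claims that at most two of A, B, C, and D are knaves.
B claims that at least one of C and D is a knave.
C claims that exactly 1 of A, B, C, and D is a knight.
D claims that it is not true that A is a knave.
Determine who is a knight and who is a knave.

Knights: A, B, and D. Knaves: C.

A (knight): "at most two of A, B, C, and D are knaves" — True. ✓
B is a knight, and the claim "at least one of C and D is a knave" is indeed True.
As a knave, C's statement "exactly 1 of A, B, C, and D is a knight" should be False; it is.
D is a knight, so "it is not true that A is a knave" must be True — and it is.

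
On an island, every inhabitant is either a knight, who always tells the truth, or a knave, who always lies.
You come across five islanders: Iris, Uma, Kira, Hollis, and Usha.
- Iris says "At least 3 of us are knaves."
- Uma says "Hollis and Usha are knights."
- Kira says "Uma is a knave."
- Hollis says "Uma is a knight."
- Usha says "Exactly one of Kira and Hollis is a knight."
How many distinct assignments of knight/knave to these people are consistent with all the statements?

1

Consistent assignments:
  Iris=knave, Uma=knight, Kira=knave, Hollis=knight, Usha=knight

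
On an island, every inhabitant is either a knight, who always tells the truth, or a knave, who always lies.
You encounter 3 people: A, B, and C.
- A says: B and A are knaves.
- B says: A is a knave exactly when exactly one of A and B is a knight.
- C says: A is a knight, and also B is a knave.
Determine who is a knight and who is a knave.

Knights: B. Knaves: A and C.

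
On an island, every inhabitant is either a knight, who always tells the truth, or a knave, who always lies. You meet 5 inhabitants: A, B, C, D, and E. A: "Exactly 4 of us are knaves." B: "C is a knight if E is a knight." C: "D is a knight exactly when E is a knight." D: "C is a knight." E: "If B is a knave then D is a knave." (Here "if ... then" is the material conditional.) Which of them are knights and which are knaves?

Suppose A is a knight. Then A's statement "exactly 4 of us are knaves" would have to be true. Checking the 16 ways to assign the others, none is consistent with every speaker.
(For instance, with B=knight, C=knight, D=knight, E=knight, A's claim "exactly 4 of us are knaves" comes out false where it would need to be true.)
So A must be a knave, making "exactly 4 of us are knaves" false. Taking A=knave, B=knight, C=knight, D=knight, E=knight, each remaining statement checks out:
  B (knight): "C is a knight if E is a knight" — true. ✓
  C (knight): "D is a knight exactly when E is a knight" — true. ✓
  D (knight): "C is a knight" — true. ✓
  E (knight): "if B is a knave then D is a knave" — true. ✓
This is the unique consistent assignment.

A is a knave, B is a knight, C is a knight, D is a knight, and E is a knight.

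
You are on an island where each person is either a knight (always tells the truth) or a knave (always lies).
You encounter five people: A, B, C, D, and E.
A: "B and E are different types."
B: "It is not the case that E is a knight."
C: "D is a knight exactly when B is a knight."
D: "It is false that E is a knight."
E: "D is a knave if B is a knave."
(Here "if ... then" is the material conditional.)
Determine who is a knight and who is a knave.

A is a knight, B is a knave, C is a knight, D is a knave, and E is a knight.

Suppose A is a knave. Then A's statement "B and E are different types" would have to be false. Checking the 16 ways to assign the others, none is consistent with every speaker.
(For instance, with B=knave, C=knight, D=knave, E=knight, A's claim "B and E are different types" comes out true where it would need to be false.)
So A must be a knight, making "B and E are different types" true. Taking A=knight, B=knave, C=knight, D=knave, E=knight, each remaining statement checks out:
  B (knave): "it is not the case that E is a knight" — false. ✓
  C (knight): "D is a knight exactly when B is a knight" — true. ✓
  D (knave): "it is false that E is a knight" — false. ✓
  E (knight): "D is a knave if B is a knave" — true. ✓
This is the unique consistent assignment.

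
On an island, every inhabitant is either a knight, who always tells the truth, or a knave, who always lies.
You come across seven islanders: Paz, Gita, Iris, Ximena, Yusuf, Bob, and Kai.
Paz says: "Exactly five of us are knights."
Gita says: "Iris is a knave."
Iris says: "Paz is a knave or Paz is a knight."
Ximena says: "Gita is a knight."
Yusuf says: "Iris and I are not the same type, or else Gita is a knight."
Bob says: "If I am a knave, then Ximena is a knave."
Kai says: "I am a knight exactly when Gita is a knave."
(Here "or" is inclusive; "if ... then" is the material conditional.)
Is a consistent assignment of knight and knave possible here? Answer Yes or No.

No

Checking all 128 assignments, each has at least one speaker whose statement's truth value contradicts their type.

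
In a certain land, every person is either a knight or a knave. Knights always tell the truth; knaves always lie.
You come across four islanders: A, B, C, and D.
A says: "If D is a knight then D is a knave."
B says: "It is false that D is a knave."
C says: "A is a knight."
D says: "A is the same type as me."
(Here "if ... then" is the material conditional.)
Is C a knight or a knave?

C is a knight.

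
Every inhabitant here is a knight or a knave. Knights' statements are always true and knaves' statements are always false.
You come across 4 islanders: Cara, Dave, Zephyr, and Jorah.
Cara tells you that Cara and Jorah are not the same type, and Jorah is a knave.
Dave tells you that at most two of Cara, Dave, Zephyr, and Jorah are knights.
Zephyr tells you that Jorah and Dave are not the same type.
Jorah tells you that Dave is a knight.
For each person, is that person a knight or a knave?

Cara is a knave, Dave is a knight, Zephyr is a knave, and Jorah is a knight.

Since Cara is a knave, "Cara and Jorah are not the same type, and Jorah is a knave" needs to be False, which holds.
Dave is a knight, so "at most two of Cara, Dave, Zephyr, and Jorah are knights" must be True — and it is.
Since Zephyr is a knave, "Jorah and Dave are not the same type" needs to be False, which holds.
Jorah is a knight; "Dave is a knight" is True, as required.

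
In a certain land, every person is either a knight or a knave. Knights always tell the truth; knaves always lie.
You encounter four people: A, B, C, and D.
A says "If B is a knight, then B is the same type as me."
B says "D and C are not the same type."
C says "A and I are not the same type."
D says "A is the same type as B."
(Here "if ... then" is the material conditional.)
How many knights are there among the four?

2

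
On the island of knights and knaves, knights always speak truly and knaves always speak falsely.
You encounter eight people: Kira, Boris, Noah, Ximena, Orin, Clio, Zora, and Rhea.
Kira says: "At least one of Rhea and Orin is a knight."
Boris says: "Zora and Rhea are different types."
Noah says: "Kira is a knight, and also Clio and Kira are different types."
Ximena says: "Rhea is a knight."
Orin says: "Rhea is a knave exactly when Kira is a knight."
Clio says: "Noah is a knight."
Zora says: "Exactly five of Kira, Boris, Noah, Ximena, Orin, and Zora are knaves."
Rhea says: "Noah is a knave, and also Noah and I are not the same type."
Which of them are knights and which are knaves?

Kira (knave): "at least one of Rhea and Orin is a knight" — false. ✓
Boris is a knave, so "Zora and Rhea are different types" must be false — and it is.
As a knave, Noah's statement "Kira is a knight, and also Clio and Kira are different types" should be false; it is.
Ximena is a knave, and the claim "Rhea is a knight" is indeed false.
Orin is a knave; "Rhea is a knave exactly when Kira is a knight" is false, as required.
Clio is a knave, and the claim "Noah is a knight" is indeed false.
Zora (knave): "exactly five of Kira, Boris, Noah, Ximena, Orin, and Zora are knaves" — false. ✓
Rhea is a knave, and the claim "Noah is a knave, and also Noah and I are not the same type" is indeed false.

Kira is a knave, Boris is a knave, Noah is a knave, Ximena is a knave, Orin is a knave, Clio is a knave, Zora is a knave, and Rhea is a knave.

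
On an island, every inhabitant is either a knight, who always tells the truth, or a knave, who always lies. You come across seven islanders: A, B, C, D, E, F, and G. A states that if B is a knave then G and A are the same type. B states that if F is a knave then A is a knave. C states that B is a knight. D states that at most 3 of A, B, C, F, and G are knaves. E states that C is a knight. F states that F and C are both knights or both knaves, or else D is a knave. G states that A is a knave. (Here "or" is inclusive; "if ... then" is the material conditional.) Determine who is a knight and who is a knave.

A is a knight; "if B is a knave then G and A are the same type" is true, as required.
B is a knight; "if F is a knave then A is a knave" is true, as required.
Since C is a knight, "B is a knight" needs to be true, which holds.
D is a knight, so "at most 3 of A, B, C, F, and G are knaves" must be true — and it is.
E (knight): "C is a knight" — true. ✓
Since F is a knight, "F and C are both knights or both knaves, or else D is a knave" needs to be true, which holds.
Since G is a knave, "A is a knave" needs to be false, which holds.

A is a knight, B is a knight, C is a knight, D is a knight, E is a knight, F is a knight, and G is a knave.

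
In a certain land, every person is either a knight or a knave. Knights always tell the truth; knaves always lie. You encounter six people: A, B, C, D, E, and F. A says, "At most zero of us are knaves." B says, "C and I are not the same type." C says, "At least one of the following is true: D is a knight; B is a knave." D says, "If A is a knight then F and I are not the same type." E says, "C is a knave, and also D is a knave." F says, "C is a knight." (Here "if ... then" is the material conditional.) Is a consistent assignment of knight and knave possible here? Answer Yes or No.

No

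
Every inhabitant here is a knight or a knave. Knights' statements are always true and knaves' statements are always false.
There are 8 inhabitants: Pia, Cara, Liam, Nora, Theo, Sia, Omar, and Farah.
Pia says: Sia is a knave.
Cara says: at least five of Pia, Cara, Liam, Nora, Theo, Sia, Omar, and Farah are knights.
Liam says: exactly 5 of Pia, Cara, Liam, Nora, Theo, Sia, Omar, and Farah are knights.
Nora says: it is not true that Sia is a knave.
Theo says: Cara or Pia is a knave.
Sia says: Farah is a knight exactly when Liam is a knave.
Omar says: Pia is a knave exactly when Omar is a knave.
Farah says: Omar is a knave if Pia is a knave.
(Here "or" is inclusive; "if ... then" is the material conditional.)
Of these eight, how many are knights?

5

The unique consistent assignment is Pia=knight, Cara=knight, Liam=knight, Nora=knave, Theo=knave, Sia=knave, Omar=knight, Farah=knight.
That has 5 knights.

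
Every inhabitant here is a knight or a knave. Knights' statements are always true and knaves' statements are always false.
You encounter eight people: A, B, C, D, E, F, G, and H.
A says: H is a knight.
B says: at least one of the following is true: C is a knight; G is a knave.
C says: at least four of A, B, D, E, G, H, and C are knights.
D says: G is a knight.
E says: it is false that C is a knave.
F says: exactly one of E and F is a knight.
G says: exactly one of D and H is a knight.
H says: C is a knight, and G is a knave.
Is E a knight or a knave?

E is a knave.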